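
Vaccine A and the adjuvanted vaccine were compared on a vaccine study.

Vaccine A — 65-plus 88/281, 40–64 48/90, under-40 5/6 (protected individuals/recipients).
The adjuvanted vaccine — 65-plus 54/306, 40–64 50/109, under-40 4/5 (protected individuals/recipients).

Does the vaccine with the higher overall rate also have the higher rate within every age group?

65-plus: Vaccine A 88/281 = 31.3%, the adjuvanted vaccine 54/306 = 17.6% → Vaccine A
40–64: Vaccine A 48/90 = 53.3%, the adjuvanted vaccine 50/109 = 45.9% → Vaccine A
Under-40: Vaccine A 5/6 = 83.3%, the adjuvanted vaccine 4/5 = 80.0% → Vaccine A
Overall: Vaccine A 141/377 = 37.4%, the adjuvanted vaccine 108/420 = 25.7% → Vaccine A
Vaccine A wins overall and in every age group — no reversal.

Yes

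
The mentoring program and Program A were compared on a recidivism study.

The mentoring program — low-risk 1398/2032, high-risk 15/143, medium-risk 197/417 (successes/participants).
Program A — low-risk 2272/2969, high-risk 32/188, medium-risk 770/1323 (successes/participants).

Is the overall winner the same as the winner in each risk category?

Yes

Low-risk: the mentoring program 1398/2032 = 68.8%, Program A 2272/2969 = 76.5% → Program A
High-risk: the mentoring program 15/143 = 10.5%, Program A 32/188 = 17.0% → Program A
Medium-risk: the mentoring program 197/417 = 47.2%, Program A 770/1323 = 58.2% → Program A
Overall: the mentoring program 1610/2592 = 62.1%, Program A 3074/4480 = 68.6% → Program A
Program A wins overall and in every risk group — no reversal.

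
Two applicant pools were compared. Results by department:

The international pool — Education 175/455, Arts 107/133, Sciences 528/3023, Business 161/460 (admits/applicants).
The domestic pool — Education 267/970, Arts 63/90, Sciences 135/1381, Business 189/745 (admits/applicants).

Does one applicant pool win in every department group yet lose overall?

Education: the international pool 175/455 = 38.5%, the domestic pool 267/970 = 27.5% → the international pool
Arts: the international pool 107/133 = 80.5%, the domestic pool 63/90 = 70.0% → the international pool
Sciences: the international pool 528/3023 = 17.5%, the domestic pool 135/1381 = 9.8% → the international pool
Business: the international pool 161/460 = 35.0%, the domestic pool 189/745 = 25.4% → the international pool
Overall: the international pool 971/4071 = 23.9%, the domestic pool 654/3186 = 20.5% → the international pool
The international pool wins overall and in every department group — no reversal.

No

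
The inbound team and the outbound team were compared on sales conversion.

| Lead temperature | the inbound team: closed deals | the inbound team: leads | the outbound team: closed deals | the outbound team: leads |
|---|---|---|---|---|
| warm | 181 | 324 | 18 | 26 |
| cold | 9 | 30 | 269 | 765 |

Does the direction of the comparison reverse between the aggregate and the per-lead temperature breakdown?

Yes

Warm: the inbound team 181/324 = 55.9%, the outbound team 18/26 = 69.2% → the outbound team
Cold: the inbound team 9/30 = 30.0%, the outbound team 269/765 = 35.2% → the outbound team
Overall: the inbound team 190/354 = 53.7%, the outbound team 287/791 = 36.3% → the inbound team
The outbound team wins each lead group but the inbound team wins overall — the comparison reverses. The outbound team's leads skew toward cold, which has a lower base rate.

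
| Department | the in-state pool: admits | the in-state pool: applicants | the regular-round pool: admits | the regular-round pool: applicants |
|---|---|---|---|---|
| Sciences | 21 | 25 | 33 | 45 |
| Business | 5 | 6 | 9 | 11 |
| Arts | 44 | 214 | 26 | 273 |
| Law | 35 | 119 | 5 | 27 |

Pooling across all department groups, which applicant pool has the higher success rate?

Sciences: the in-state pool 21/25 = 84.0%, the regular-round pool 33/45 = 73.3% → the in-state pool
Business: the in-state pool 5/6 = 83.3%, the regular-round pool 9/11 = 81.8% → the in-state pool
Arts: the in-state pool 44/214 = 20.6%, the regular-round pool 26/273 = 9.5% → the in-state pool
Law: the in-state pool 35/119 = 29.4%, the regular-round pool 5/27 = 18.5% → the in-state pool
Overall: the in-state pool 105/364 = 28.8%, the regular-round pool 73/356 = 20.5% → the in-state pool

the in-state pool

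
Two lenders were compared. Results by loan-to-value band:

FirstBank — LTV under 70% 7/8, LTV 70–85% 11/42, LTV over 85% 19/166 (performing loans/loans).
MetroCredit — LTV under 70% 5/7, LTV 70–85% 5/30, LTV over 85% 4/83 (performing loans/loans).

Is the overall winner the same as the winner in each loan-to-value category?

Yes

LTV under 70%: FirstBank 7/8 = 87.5%, MetroCredit 5/7 = 71.4% → FirstBank
LTV 70–85%: FirstBank 11/42 = 26.2%, MetroCredit 5/30 = 16.7% → FirstBank
LTV over 85%: FirstBank 19/166 = 11.4%, MetroCredit 4/83 = 4.8% → FirstBank
Overall: FirstBank 37/216 = 17.1%, MetroCredit 14/120 = 11.7% → FirstBank
FirstBank wins overall and in every loan-to-value group — no reversal.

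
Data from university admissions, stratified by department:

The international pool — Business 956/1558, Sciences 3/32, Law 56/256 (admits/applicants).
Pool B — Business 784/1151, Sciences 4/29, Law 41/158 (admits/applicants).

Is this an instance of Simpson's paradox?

Business: the international pool 956/1558 = 61.4%, Pool B 784/1151 = 68.1% → Pool B
Sciences: the international pool 3/32 = 9.4%, Pool B 4/29 = 13.8% → Pool B
Law: the international pool 56/256 = 21.9%, Pool B 41/158 = 25.9% → Pool B
Overall: the international pool 1015/1846 = 55.0%, Pool B 829/1338 = 62.0% → Pool B
Pool B wins overall and in every department group — no reversal.

No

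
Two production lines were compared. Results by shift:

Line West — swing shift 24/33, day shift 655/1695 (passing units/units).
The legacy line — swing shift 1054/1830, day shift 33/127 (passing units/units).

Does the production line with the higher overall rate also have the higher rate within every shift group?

No

Swing shift: Line West 24/33 = 72.7%, the legacy line 1054/1830 = 57.6% → Line West
Day shift: Line West 655/1695 = 38.6%, the legacy line 33/127 = 26.0% → Line West
Overall: Line West 679/1728 = 39.3%, the legacy line 1087/1957 = 55.5% → the legacy line
Line West wins each shift group but the legacy line wins overall — the comparison reverses. Line West's units skew toward day shift, which has a lower base rate.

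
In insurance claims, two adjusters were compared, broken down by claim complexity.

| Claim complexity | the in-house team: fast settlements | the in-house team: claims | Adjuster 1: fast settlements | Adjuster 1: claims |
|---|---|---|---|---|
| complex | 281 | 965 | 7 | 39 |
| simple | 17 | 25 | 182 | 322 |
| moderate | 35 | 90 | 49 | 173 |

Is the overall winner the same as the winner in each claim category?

Complex: the in-house team 281/965 = 29.1%, Adjuster 1 7/39 = 17.9% → the in-house team
Simple: the in-house team 17/25 = 68.0%, Adjuster 1 182/322 = 56.5% → the in-house team
Moderate: the in-house team 35/90 = 38.9%, Adjuster 1 49/173 = 28.3% → the in-house team
Overall: the in-house team 333/1080 = 30.8%, Adjuster 1 238/534 = 44.6% → Adjuster 1
The in-house team wins each claim group but Adjuster 1 wins overall — the comparison reverses. The in-house team's claims skew toward complex, which has a lower base rate.

No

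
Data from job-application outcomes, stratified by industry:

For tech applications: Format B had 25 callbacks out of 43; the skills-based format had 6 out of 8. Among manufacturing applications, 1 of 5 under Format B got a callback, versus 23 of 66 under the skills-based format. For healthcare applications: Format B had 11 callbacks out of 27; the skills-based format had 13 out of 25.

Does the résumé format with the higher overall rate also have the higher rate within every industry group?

No

Tech: Format B 25/43 = 58.1%, the skills-based format 6/8 = 75.0% → the skills-based format
Manufacturing: Format B 1/5 = 20.0%, the skills-based format 23/66 = 34.8% → the skills-based format
Healthcare: Format B 11/27 = 40.7%, the skills-based format 13/25 = 52.0% → the skills-based format
Overall: Format B 37/75 = 49.3%, the skills-based format 42/99 = 42.4% → Format B
The skills-based format wins each industry group but Format B wins overall — the comparison reverses. The skills-based format's applications skew toward manufacturing, which has a lower base rate.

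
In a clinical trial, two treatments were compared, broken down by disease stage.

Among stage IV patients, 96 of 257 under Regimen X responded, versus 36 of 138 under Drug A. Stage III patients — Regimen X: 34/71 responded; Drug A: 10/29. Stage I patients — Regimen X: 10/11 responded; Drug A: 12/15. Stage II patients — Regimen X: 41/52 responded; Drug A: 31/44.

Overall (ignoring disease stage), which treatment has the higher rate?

Regimen X

Stage IV: Regimen X 96/257 = 37.4%, Drug A 36/138 = 26.1% → Regimen X
Stage III: Regimen X 34/71 = 47.9%, Drug A 10/29 = 34.5% → Regimen X
Stage I: Regimen X 10/11 = 90.9%, Drug A 12/15 = 80.0% → Regimen X
Stage II: Regimen X 41/52 = 78.8%, Drug A 31/44 = 70.5% → Regimen X
Overall: Regimen X 181/391 = 46.3%, Drug A 89/226 = 39.4% → Regimen X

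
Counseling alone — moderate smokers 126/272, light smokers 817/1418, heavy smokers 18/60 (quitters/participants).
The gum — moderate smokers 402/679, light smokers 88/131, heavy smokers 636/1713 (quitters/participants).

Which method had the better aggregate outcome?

Moderate smokers: counseling alone 126/272 = 46.3%, the gum 402/679 = 59.2% → the gum
Light smokers: counseling alone 817/1418 = 57.6%, the gum 88/131 = 67.2% → the gum
Heavy smokers: counseling alone 18/60 = 30.0%, the gum 636/1713 = 37.1% → the gum
Overall: counseling alone 961/1750 = 54.9%, the gum 1126/2523 = 44.6% → counseling alone
(The gum wins every dependence group but counseling alone wins overall — the gum's participants skew toward the low-rate heavy smokers group.)

counseling alone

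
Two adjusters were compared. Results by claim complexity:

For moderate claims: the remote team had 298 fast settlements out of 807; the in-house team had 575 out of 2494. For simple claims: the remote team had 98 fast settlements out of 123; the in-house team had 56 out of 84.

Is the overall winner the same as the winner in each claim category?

Moderate: the remote team 298/807 = 36.9%, the in-house team 575/2494 = 23.1% → the remote team
Simple: the remote team 98/123 = 79.7%, the in-house team 56/84 = 66.7% → the remote team
Overall: the remote team 396/930 = 42.6%, the in-house team 631/2578 = 24.5% → the remote team
The remote team wins overall and in every claim group — no reversal.

Yes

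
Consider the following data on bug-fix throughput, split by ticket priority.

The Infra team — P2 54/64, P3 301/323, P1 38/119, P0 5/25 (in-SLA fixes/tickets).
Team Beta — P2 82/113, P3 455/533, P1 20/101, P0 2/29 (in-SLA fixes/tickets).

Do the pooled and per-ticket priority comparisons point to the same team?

P2: the Infra team 54/64 = 84.4%, Team Beta 82/113 = 72.6% → the Infra team
P3: the Infra team 301/323 = 93.2%, Team Beta 455/533 = 85.4% → the Infra team
P1: the Infra team 38/119 = 31.9%, Team Beta 20/101 = 19.8% → the Infra team
P0: the Infra team 5/25 = 20.0%, Team Beta 2/29 = 6.9% → the Infra team
Overall: the Infra team 398/531 = 75.0%, Team Beta 559/776 = 72.0% → the Infra team
The Infra team wins overall and in every ticket group — no reversal.

Yes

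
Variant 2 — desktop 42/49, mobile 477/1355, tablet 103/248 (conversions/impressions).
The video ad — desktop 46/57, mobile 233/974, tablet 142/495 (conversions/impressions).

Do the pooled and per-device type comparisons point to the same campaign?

Yes

Desktop: Variant 2 42/49 = 85.7%, the video ad 46/57 = 80.7% → Variant 2
Mobile: Variant 2 477/1355 = 35.2%, the video ad 233/974 = 23.9% → Variant 2
Tablet: Variant 2 103/248 = 41.5%, the video ad 142/495 = 28.7% → Variant 2
Overall: Variant 2 622/1652 = 37.7%, the video ad 421/1526 = 27.6% → Variant 2
Variant 2 wins overall and in every device group — no reversal.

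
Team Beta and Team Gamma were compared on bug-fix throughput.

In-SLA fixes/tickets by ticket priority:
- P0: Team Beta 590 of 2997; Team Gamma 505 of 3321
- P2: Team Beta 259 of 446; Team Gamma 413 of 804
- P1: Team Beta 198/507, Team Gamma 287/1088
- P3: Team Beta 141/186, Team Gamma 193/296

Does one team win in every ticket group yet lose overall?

No

P0: Team Beta 590/2997 = 19.7%, Team Gamma 505/3321 = 15.2% → Team Beta
P2: Team Beta 259/446 = 58.1%, Team Gamma 413/804 = 51.4% → Team Beta
P1: Team Beta 198/507 = 39.1%, Team Gamma 287/1088 = 26.4% → Team Beta
P3: Team Beta 141/186 = 75.8%, Team Gamma 193/296 = 65.2% → Team Beta
Overall: Team Beta 1188/4136 = 28.7%, Team Gamma 1398/5509 = 25.4% → Team Beta
Team Beta wins overall and in every ticket group — no reversal.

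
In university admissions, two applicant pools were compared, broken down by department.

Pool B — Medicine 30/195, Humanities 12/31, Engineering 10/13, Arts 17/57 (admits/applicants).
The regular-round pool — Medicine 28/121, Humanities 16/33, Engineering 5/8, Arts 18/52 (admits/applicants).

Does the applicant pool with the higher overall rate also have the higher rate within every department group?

No

Medicine: Pool B 30/195 = 15.4%, the regular-round pool 28/121 = 23.1% → the regular-round pool
Humanities: Pool B 12/31 = 38.7%, the regular-round pool 16/33 = 48.5% → the regular-round pool
Engineering: Pool B 10/13 = 76.9%, the regular-round pool 5/8 = 62.5% → Pool B
Arts: Pool B 17/57 = 29.8%, the regular-round pool 18/52 = 34.6% → the regular-round pool
Overall: Pool B 69/296 = 23.3%, the regular-round pool 67/214 = 31.3% → the regular-round pool
Neither sweeps: Pool B wins 1 of 4 groups, the regular-round pool wins 3. The regular-round pool wins overall but not every group — no Simpson reversal.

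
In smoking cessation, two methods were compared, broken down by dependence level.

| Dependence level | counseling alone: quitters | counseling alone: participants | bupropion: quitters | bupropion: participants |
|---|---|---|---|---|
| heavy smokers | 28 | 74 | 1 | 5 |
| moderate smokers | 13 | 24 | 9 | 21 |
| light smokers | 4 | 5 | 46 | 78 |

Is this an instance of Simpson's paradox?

Heavy smokers: counseling alone 28/74 = 37.8%, bupropion 1/5 = 20.0% → counseling alone
Moderate smokers: counseling alone 13/24 = 54.2%, bupropion 9/21 = 42.9% → counseling alone
Light smokers: counseling alone 4/5 = 80.0%, bupropion 46/78 = 59.0% → counseling alone
Overall: counseling alone 45/103 = 43.7%, bupropion 56/104 = 53.8% → bupropion
Counseling alone wins each dependence group but bupropion wins overall — the comparison reverses. Counseling alone's participants skew toward heavy smokers, which has a lower base rate.

Yes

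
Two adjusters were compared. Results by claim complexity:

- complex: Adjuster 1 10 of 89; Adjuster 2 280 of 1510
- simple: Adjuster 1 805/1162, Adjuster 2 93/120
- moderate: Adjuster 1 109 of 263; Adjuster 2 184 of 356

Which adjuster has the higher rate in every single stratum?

Complex: Adjuster 1 10/89 = 11.2%, Adjuster 2 280/1510 = 18.5% → Adjuster 2
Simple: Adjuster 1 805/1162 = 69.3%, Adjuster 2 93/120 = 77.5% → Adjuster 2
Moderate: Adjuster 1 109/263 = 41.4%, Adjuster 2 184/356 = 51.7% → Adjuster 2
Adjuster 2 has the higher rate in all 3 groups.

Adjuster 2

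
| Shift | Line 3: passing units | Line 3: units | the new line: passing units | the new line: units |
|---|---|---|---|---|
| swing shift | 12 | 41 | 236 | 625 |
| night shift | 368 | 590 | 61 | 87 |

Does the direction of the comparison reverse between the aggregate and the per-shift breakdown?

Swing shift: Line 3 12/41 = 29.3%, the new line 236/625 = 37.8% → the new line
Night shift: Line 3 368/590 = 62.4%, the new line 61/87 = 70.1% → the new line
Overall: Line 3 380/631 = 60.2%, the new line 297/712 = 41.7% → Line 3
The new line wins each shift group but Line 3 wins overall — the comparison reverses. The new line's units skew toward swing shift, which has a lower base rate.

Yes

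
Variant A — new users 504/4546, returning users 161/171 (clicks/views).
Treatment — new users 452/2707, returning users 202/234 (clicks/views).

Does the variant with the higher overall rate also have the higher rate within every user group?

New users: Variant A 504/4546 = 11.1%, Treatment 452/2707 = 16.7% → Treatment
Returning users: Variant A 161/171 = 94.2%, Treatment 202/234 = 86.3% → Variant A
Overall: Variant A 665/4717 = 14.1%, Treatment 654/2941 = 22.2% → Treatment
Neither sweeps: Variant A wins 1 of 2 groups, Treatment wins 1. Treatment wins overall but not every group — no Simpson reversal.

No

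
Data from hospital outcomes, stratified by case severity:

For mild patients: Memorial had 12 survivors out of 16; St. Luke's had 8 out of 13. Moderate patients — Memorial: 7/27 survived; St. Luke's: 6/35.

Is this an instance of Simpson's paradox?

Mild: Memorial 12/16 = 75.0%, St. Luke's 8/13 = 61.5% → Memorial
Moderate: Memorial 7/27 = 25.9%, St. Luke's 6/35 = 17.1% → Memorial
Overall: Memorial 19/43 = 44.2%, St. Luke's 14/48 = 29.2% → Memorial
Memorial wins overall and in every case group — no reversal.

No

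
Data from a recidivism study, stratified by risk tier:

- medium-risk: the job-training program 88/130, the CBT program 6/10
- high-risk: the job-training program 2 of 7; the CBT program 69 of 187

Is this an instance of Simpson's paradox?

Medium-risk: the job-training program 88/130 = 67.7%, the CBT program 6/10 = 60.0% → the job-training program
High-risk: the job-training program 2/7 = 28.6%, the CBT program 69/187 = 36.9% → the CBT program
Overall: the job-training program 90/137 = 65.7%, the CBT program 75/197 = 38.1% → the job-training program
Neither sweeps: the job-training program wins 1 of 2 groups, the CBT program wins 1. The job-training program wins overall but not every group — no Simpson reversal.

No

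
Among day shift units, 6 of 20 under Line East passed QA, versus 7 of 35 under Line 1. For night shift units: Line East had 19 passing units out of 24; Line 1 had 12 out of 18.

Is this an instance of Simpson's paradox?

Day shift: Line East 6/20 = 30.0%, Line 1 7/35 = 20.0% → Line East
Night shift: Line East 19/24 = 79.2%, Line 1 12/18 = 66.7% → Line East
Overall: Line East 25/44 = 56.8%, Line 1 19/53 = 35.8% → Line East
Line East wins overall and in every shift group — no reversal.

No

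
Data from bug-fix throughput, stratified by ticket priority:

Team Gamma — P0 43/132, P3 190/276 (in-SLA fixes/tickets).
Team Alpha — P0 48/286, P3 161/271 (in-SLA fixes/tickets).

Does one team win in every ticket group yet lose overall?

P0: Team Gamma 43/132 = 32.6%, Team Alpha 48/286 = 16.8% → Team Gamma
P3: Team Gamma 190/276 = 68.8%, Team Alpha 161/271 = 59.4% → Team Gamma
Overall: Team Gamma 233/408 = 57.1%, Team Alpha 209/557 = 37.5% → Team Gamma
Team Gamma wins overall and in every ticket group — no reversal.

No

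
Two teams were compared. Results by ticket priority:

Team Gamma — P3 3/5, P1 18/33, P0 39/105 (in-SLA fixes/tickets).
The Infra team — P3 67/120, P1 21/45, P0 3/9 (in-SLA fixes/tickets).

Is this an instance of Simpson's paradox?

P3: Team Gamma 3/5 = 60.0%, the Infra team 67/120 = 55.8% → Team Gamma
P1: Team Gamma 18/33 = 54.5%, the Infra team 21/45 = 46.7% → Team Gamma
P0: Team Gamma 39/105 = 37.1%, the Infra team 3/9 = 33.3% → Team Gamma
Overall: Team Gamma 60/143 = 42.0%, the Infra team 91/174 = 52.3% → the Infra team
Team Gamma wins each ticket group but the Infra team wins overall — the comparison reverses. Team Gamma's tickets skew toward P0, which has a lower base rate.

Yes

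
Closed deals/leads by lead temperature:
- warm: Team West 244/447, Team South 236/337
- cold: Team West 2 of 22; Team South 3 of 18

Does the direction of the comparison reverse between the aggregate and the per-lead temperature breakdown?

Warm: Team West 244/447 = 54.6%, Team South 236/337 = 70.0% → Team South
Cold: Team West 2/22 = 9.1%, Team South 3/18 = 16.7% → Team South
Overall: Team West 246/469 = 52.5%, Team South 239/355 = 67.3% → Team South
Team South wins overall and in every lead group — no reversal.

No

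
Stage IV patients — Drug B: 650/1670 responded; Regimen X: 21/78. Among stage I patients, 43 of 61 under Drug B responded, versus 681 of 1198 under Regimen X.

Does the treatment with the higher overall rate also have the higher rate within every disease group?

Stage IV: Drug B 650/1670 = 38.9%, Regimen X 21/78 = 26.9% → Drug B
Stage I: Drug B 43/61 = 70.5%, Regimen X 681/1198 = 56.8% → Drug B
Overall: Drug B 693/1731 = 40.0%, Regimen X 702/1276 = 55.0% → Regimen X
Drug B wins each disease group but Regimen X wins overall — the comparison reverses. Drug B's patients skew toward stage IV, which has a lower base rate.

No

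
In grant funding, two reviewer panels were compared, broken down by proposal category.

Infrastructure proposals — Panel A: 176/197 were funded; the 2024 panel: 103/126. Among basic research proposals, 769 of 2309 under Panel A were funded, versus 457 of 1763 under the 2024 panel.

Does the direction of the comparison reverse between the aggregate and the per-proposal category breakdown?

Infrastructure: Panel A 176/197 = 89.3%, the 2024 panel 103/126 = 81.7% → Panel A
Basic research: Panel A 769/2309 = 33.3%, the 2024 panel 457/1763 = 25.9% → Panel A
Overall: Panel A 945/2506 = 37.7%, the 2024 panel 560/1889 = 29.6% → Panel A
Panel A wins overall and in every proposal group — no reversal.

No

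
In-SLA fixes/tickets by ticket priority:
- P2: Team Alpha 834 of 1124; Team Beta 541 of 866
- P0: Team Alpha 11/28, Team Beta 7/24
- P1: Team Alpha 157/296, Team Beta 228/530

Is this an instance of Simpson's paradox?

No

P2: Team Alpha 834/1124 = 74.2%, Team Beta 541/866 = 62.5% → Team Alpha
P0: Team Alpha 11/28 = 39.3%, Team Beta 7/24 = 29.2% → Team Alpha
P1: Team Alpha 157/296 = 53.0%, Team Beta 228/530 = 43.0% → Team Alpha
Overall: Team Alpha 1002/1448 = 69.2%, Team Beta 776/1420 = 54.6% → Team Alpha
Team Alpha wins overall and in every ticket group — no reversal.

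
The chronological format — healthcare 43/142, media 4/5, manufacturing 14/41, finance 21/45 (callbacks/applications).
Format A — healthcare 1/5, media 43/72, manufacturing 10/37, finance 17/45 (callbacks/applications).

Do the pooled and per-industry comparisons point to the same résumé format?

No

Healthcare: the chronological format 43/142 = 30.3%, Format A 1/5 = 20.0% → the chronological format
Media: the chronological format 4/5 = 80.0%, Format A 43/72 = 59.7% → the chronological format
Manufacturing: the chronological format 14/41 = 34.1%, Format A 10/37 = 27.0% → the chronological format
Finance: the chronological format 21/45 = 46.7%, Format A 17/45 = 37.8% → the chronological format
Overall: the chronological format 82/233 = 35.2%, Format A 71/159 = 44.7% → Format A
The chronological format wins each industry group but Format A wins overall — the comparison reverses. The chronological format's applications skew toward healthcare, which has a lower base rate.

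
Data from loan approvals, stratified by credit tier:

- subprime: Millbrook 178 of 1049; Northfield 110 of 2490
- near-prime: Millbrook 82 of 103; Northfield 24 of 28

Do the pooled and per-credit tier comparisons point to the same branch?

No

Subprime: Millbrook 178/1049 = 17.0%, Northfield 110/2490 = 4.4% → Millbrook
Near-prime: Millbrook 82/103 = 79.6%, Northfield 24/28 = 85.7% → Northfield
Overall: Millbrook 260/1152 = 22.6%, Northfield 134/2518 = 5.3% → Millbrook
Neither sweeps: Millbrook wins 1 of 2 groups, Northfield wins 1. Millbrook wins overall but not every group — no Simpson reversal.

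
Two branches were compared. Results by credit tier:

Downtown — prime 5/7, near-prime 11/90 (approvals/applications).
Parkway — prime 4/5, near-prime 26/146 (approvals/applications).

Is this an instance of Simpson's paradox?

Prime: Downtown 5/7 = 71.4%, Parkway 4/5 = 80.0% → Parkway
Near-prime: Downtown 11/90 = 12.2%, Parkway 26/146 = 17.8% → Parkway
Overall: Downtown 16/97 = 16.5%, Parkway 30/151 = 19.9% → Parkway
Parkway wins overall and in every credit group — no reversal.

No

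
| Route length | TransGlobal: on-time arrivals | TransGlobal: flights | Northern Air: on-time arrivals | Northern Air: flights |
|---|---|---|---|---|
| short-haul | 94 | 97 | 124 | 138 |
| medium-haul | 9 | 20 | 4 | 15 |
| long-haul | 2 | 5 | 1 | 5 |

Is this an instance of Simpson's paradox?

Short-haul: TransGlobal 94/97 = 96.9%, Northern Air 124/138 = 89.9% → TransGlobal
Medium-haul: TransGlobal 9/20 = 45.0%, Northern Air 4/15 = 26.7% → TransGlobal
Long-haul: TransGlobal 2/5 = 40.0%, Northern Air 1/5 = 20.0% → TransGlobal
Overall: TransGlobal 105/122 = 86.1%, Northern Air 129/158 = 81.6% → TransGlobal
TransGlobal wins overall and in every route group — no reversal.

No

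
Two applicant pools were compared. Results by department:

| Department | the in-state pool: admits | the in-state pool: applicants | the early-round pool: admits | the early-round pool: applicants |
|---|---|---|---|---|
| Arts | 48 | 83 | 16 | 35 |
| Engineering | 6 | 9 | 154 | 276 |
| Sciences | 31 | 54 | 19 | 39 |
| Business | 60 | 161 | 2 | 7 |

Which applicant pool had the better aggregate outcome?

Arts: the in-state pool 48/83 = 57.8%, the early-round pool 16/35 = 45.7% → the in-state pool
Engineering: the in-state pool 6/9 = 66.7%, the early-round pool 154/276 = 55.8% → the in-state pool
Sciences: the in-state pool 31/54 = 57.4%, the early-round pool 19/39 = 48.7% → the in-state pool
Business: the in-state pool 60/161 = 37.3%, the early-round pool 2/7 = 28.6% → the in-state pool
Overall: the in-state pool 145/307 = 47.2%, the early-round pool 191/357 = 53.5% → the early-round pool
(The in-state pool wins every department group but the early-round pool wins overall — the in-state pool's applicants skew toward the low-rate Business group.)

the early-round pool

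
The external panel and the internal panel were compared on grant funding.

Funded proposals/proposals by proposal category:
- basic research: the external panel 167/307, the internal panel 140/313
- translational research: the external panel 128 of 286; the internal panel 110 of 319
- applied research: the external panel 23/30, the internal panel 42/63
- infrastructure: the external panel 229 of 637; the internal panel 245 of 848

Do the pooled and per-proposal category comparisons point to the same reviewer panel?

Basic research: the external panel 167/307 = 54.4%, the internal panel 140/313 = 44.7% → the external panel
Translational research: the external panel 128/286 = 44.8%, the internal panel 110/319 = 34.5% → the external panel
Applied research: the external panel 23/30 = 76.7%, the internal panel 42/63 = 66.7% → the external panel
Infrastructure: the external panel 229/637 = 35.9%, the internal panel 245/848 = 28.9% → the external panel
Overall: the external panel 547/1260 = 43.4%, the internal panel 537/1543 = 34.8% → the external panel
The external panel wins overall and in every proposal group — no reversal.

Yes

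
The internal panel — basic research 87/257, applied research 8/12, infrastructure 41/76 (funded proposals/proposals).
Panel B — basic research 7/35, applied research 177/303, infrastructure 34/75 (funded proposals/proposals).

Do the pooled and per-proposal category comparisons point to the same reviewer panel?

Basic research: the internal panel 87/257 = 33.9%, Panel B 7/35 = 20.0% → the internal panel
Applied research: the internal panel 8/12 = 66.7%, Panel B 177/303 = 58.4% → the internal panel
Infrastructure: the internal panel 41/76 = 53.9%, Panel B 34/75 = 45.3% → the internal panel
Overall: the internal panel 136/345 = 39.4%, Panel B 218/413 = 52.8% → Panel B
The internal panel wins each proposal group but Panel B wins overall — the comparison reverses. The internal panel's proposals skew toward basic research, which has a lower base rate.

No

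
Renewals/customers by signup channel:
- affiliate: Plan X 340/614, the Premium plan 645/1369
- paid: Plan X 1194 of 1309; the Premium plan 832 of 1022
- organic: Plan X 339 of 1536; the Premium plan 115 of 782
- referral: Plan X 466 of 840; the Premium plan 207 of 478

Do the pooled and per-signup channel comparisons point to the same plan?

Yes

Affiliate: Plan X 340/614 = 55.4%, the Premium plan 645/1369 = 47.1% → Plan X
Paid: Plan X 1194/1309 = 91.2%, the Premium plan 832/1022 = 81.4% → Plan X
Organic: Plan X 339/1536 = 22.1%, the Premium plan 115/782 = 14.7% → Plan X
Referral: Plan X 466/840 = 55.5%, the Premium plan 207/478 = 43.3% → Plan X
Overall: Plan X 2339/4299 = 54.4%, the Premium plan 1799/3651 = 49.3% → Plan X
Plan X wins overall and in every signup group — no reversal.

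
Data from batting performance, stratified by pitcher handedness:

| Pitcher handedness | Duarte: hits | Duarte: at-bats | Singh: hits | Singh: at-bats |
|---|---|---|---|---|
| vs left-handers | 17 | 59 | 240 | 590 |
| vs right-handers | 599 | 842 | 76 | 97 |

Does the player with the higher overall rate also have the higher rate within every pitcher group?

Vs left-handers: Duarte 17/59 = 28.8%, Singh 240/590 = 40.7% → Singh
Vs right-handers: Duarte 599/842 = 71.1%, Singh 76/97 = 78.4% → Singh
Overall: Duarte 616/901 = 68.4%, Singh 316/687 = 46.0% → Duarte
Singh wins each pitcher group but Duarte wins overall — the comparison reverses. Singh's at-bats skew toward vs left-handers, which has a lower base rate.

No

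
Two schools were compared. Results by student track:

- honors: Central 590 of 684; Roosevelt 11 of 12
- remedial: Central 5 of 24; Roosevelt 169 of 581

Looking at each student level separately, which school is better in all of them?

Honors: Central 590/684 = 86.3%, Roosevelt 11/12 = 91.7% → Roosevelt
Remedial: Central 5/24 = 20.8%, Roosevelt 169/581 = 29.1% → Roosevelt
Roosevelt has the higher rate in both groups.

Roosevelt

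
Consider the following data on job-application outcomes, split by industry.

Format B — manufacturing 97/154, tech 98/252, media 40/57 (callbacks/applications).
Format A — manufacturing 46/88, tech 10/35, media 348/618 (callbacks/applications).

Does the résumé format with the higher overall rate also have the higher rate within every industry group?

No

Manufacturing: Format B 97/154 = 63.0%, Format A 46/88 = 52.3% → Format B
Tech: Format B 98/252 = 38.9%, Format A 10/35 = 28.6% → Format B
Media: Format B 40/57 = 70.2%, Format A 348/618 = 56.3% → Format B
Overall: Format B 235/463 = 50.8%, Format A 404/741 = 54.5% → Format A
Format B wins each industry group but Format A wins overall — the comparison reverses. Format B's applications skew toward tech, which has a lower base rate.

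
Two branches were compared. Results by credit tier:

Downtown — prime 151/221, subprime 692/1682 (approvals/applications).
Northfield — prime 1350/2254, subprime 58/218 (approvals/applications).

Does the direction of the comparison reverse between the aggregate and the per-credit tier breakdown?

Yes

Prime: Downtown 151/221 = 68.3%, Northfield 1350/2254 = 59.9% → Downtown
Subprime: Downtown 692/1682 = 41.1%, Northfield 58/218 = 26.6% → Downtown
Overall: Downtown 843/1903 = 44.3%, Northfield 1408/2472 = 57.0% → Northfield
Downtown wins each credit group but Northfield wins overall — the comparison reverses. Downtown's applications skew toward subprime, which has a lower base rate.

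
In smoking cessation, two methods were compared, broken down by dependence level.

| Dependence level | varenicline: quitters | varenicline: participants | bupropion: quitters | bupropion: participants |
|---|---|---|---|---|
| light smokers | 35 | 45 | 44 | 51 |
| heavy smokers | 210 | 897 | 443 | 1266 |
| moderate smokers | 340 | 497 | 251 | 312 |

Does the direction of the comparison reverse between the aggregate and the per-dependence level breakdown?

Light smokers: varenicline 35/45 = 77.8%, bupropion 44/51 = 86.3% → bupropion
Heavy smokers: varenicline 210/897 = 23.4%, bupropion 443/1266 = 35.0% → bupropion
Moderate smokers: varenicline 340/497 = 68.4%, bupropion 251/312 = 80.4% → bupropion
Overall: varenicline 585/1439 = 40.7%, bupropion 738/1629 = 45.3% → bupropion
Bupropion wins overall and in every dependence group — no reversal.

No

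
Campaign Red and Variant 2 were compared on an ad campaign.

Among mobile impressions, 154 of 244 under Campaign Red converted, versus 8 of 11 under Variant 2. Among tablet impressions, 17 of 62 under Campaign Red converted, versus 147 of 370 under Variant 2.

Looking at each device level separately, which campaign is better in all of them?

Mobile: Campaign Red 154/244 = 63.1%, Variant 2 8/11 = 72.7% → Variant 2
Tablet: Campaign Red 17/62 = 27.4%, Variant 2 147/370 = 39.7% → Variant 2
Variant 2 has the higher rate in both groups.

Variant 2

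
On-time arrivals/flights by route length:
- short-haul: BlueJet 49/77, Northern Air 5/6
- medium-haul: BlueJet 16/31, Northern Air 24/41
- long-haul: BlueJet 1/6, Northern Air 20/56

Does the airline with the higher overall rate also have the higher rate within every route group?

Short-haul: BlueJet 49/77 = 63.6%, Northern Air 5/6 = 83.3% → Northern Air
Medium-haul: BlueJet 16/31 = 51.6%, Northern Air 24/41 = 58.5% → Northern Air
Long-haul: BlueJet 1/6 = 16.7%, Northern Air 20/56 = 35.7% → Northern Air
Overall: BlueJet 66/114 = 57.9%, Northern Air 49/103 = 47.6% → BlueJet
Northern Air wins each route group but BlueJet wins overall — the comparison reverses. Northern Air's flights skew toward long-haul, which has a lower base rate.

No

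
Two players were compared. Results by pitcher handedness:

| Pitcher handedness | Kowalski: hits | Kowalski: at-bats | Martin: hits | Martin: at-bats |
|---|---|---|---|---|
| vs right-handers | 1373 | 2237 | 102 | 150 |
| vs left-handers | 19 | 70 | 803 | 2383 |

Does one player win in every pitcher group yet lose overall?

Vs right-handers: Kowalski 1373/2237 = 61.4%, Martin 102/150 = 68.0% → Martin
Vs left-handers: Kowalski 19/70 = 27.1%, Martin 803/2383 = 33.7% → Martin
Overall: Kowalski 1392/2307 = 60.3%, Martin 905/2533 = 35.7% → Kowalski
Martin wins each pitcher group but Kowalski wins overall — the comparison reverses. Martin's at-bats skew toward vs left-handers, which has a lower base rate.

Yes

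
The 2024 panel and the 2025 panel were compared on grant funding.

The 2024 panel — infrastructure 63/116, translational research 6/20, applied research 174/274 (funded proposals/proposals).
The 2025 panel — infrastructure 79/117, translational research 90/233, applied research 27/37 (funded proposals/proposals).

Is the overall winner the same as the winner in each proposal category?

Infrastructure: the 2024 panel 63/116 = 54.3%, the 2025 panel 79/117 = 67.5% → the 2025 panel
Translational research: the 2024 panel 6/20 = 30.0%, the 2025 panel 90/233 = 38.6% → the 2025 panel
Applied research: the 2024 panel 174/274 = 63.5%, the 2025 panel 27/37 = 73.0% → the 2025 panel
Overall: the 2024 panel 243/410 = 59.3%, the 2025 panel 196/387 = 50.6% → the 2024 panel
The 2025 panel wins each proposal group but the 2024 panel wins overall — the comparison reverses. The 2025 panel's proposals skew toward translational research, which has a lower base rate.

No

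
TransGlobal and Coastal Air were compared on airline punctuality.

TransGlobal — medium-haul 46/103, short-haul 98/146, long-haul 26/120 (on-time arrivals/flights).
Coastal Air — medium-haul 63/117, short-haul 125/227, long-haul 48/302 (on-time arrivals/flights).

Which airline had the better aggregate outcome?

TransGlobal

Medium-haul: TransGlobal 46/103 = 44.7%, Coastal Air 63/117 = 53.8% → Coastal Air
Short-haul: TransGlobal 98/146 = 67.1%, Coastal Air 125/227 = 55.1% → TransGlobal
Long-haul: TransGlobal 26/120 = 21.7%, Coastal Air 48/302 = 15.9% → TransGlobal
Overall: TransGlobal 170/369 = 46.1%, Coastal Air 236/646 = 36.5% → TransGlobal
(Neither sweeps every route group, but TransGlobal has the higher pooled rate.)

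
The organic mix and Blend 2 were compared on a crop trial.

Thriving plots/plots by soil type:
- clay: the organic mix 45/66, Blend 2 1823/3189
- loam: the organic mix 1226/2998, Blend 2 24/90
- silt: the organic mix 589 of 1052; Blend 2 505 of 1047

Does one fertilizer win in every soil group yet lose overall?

Clay: the organic mix 45/66 = 68.2%, Blend 2 1823/3189 = 57.2% → the organic mix
Loam: the organic mix 1226/2998 = 40.9%, Blend 2 24/90 = 26.7% → the organic mix
Silt: the organic mix 589/1052 = 56.0%, Blend 2 505/1047 = 48.2% → the organic mix
Overall: the organic mix 1860/4116 = 45.2%, Blend 2 2352/4326 = 54.4% → Blend 2
The organic mix wins each soil group but Blend 2 wins overall — the comparison reverses. The organic mix's plots skew toward loam, which has a lower base rate.

Yes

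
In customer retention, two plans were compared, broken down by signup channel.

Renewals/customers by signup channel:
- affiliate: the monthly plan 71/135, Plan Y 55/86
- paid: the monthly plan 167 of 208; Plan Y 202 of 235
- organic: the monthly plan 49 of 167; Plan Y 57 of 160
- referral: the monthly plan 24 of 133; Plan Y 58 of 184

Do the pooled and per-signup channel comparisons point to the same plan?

Yes

Affiliate: the monthly plan 71/135 = 52.6%, Plan Y 55/86 = 64.0% → Plan Y
Paid: the monthly plan 167/208 = 80.3%, Plan Y 202/235 = 86.0% → Plan Y
Organic: the monthly plan 49/167 = 29.3%, Plan Y 57/160 = 35.6% → Plan Y
Referral: the monthly plan 24/133 = 18.0%, Plan Y 58/184 = 31.5% → Plan Y
Overall: the monthly plan 311/643 = 48.4%, Plan Y 372/665 = 55.9% → Plan Y
Plan Y wins overall and in every signup group — no reversal.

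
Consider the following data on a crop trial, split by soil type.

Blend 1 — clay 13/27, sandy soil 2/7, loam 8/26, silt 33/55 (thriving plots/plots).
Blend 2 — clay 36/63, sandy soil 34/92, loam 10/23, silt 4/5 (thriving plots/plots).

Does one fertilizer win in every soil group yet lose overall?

Clay: Blend 1 13/27 = 48.1%, Blend 2 36/63 = 57.1% → Blend 2
Sandy soil: Blend 1 2/7 = 28.6%, Blend 2 34/92 = 37.0% → Blend 2
Loam: Blend 1 8/26 = 30.8%, Blend 2 10/23 = 43.5% → Blend 2
Silt: Blend 1 33/55 = 60.0%, Blend 2 4/5 = 80.0% → Blend 2
Overall: Blend 1 56/115 = 48.7%, Blend 2 84/183 = 45.9% → Blend 1
Blend 2 wins each soil group but Blend 1 wins overall — the comparison reverses. Blend 2's plots skew toward sandy soil, which has a lower base rate.

Yes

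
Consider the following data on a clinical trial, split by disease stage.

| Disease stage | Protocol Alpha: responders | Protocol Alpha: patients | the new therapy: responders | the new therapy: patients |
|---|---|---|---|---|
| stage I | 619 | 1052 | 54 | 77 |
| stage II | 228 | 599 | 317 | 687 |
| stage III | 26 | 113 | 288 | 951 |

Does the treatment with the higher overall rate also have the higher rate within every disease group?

Stage I: Protocol Alpha 619/1052 = 58.8%, the new therapy 54/77 = 70.1% → the new therapy
Stage II: Protocol Alpha 228/599 = 38.1%, the new therapy 317/687 = 46.1% → the new therapy
Stage III: Protocol Alpha 26/113 = 23.0%, the new therapy 288/951 = 30.3% → the new therapy
Overall: Protocol Alpha 873/1764 = 49.5%, the new therapy 659/1715 = 38.4% → Protocol Alpha
The new therapy wins each disease group but Protocol Alpha wins overall — the comparison reverses. The new therapy's patients skew toward stage III, which has a lower base rate.

No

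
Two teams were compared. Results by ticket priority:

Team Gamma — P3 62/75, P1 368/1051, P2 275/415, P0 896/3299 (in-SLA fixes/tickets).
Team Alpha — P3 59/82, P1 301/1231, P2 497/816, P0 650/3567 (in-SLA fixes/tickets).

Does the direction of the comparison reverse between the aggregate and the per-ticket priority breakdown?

No

P3: Team Gamma 62/75 = 82.7%, Team Alpha 59/82 = 72.0% → Team Gamma
P1: Team Gamma 368/1051 = 35.0%, Team Alpha 301/1231 = 24.5% → Team Gamma
P2: Team Gamma 275/415 = 66.3%, Team Alpha 497/816 = 60.9% → Team Gamma
P0: Team Gamma 896/3299 = 27.2%, Team Alpha 650/3567 = 18.2% → Team Gamma
Overall: Team Gamma 1601/4840 = 33.1%, Team Alpha 1507/5696 = 26.5% → Team Gamma
Team Gamma wins overall and in every ticket group — no reversal.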